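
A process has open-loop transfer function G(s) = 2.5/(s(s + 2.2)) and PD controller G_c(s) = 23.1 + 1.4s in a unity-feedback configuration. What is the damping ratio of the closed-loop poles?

ζ = 0.375

Forward path: (23.1 + 1.4s)·2.5/(s(s+2.2)). The closed-loop characteristic equation is s² + (2.2 + 2.5·1.4)s + 2.5·23.1 = 0.
That is s² + 5.7s + 57.75 = 0, so ω_n = 7.599 rad/s and ζ = 5.7/(2·7.599) = 0.375.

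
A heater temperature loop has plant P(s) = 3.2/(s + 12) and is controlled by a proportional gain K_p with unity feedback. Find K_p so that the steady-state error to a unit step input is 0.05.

K_p = 71.2

The loop is type 0, so e_ss(step) = 1/(1 + K_pos) with K_pos = K_p·P(0).
P(0) = 0.2667. Require 1/(1 + K_p·0.2667) = 0.05, so 1 + 0.2667·K_p = 20.
K_p = (20 − 1)/0.2667 = 71.2.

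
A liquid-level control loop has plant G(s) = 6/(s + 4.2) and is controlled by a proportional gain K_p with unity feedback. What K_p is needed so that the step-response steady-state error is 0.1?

The loop is type 0, so e_ss(step) = 1/(1 + K_pos) with K_pos = K_p·G(0).
G(0) = 1.429. Require 1/(1 + K_p·1.429) = 0.1, so 1 + 1.429·K_p = 10.
K_p = (10 − 1)/1.429 = 6.3.

K_p = 6.3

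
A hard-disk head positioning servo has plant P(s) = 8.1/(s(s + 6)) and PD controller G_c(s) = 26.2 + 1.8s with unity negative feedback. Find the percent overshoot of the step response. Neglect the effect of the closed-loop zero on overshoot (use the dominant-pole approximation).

4.35%

Forward path: (26.2 + 1.8s)·8.1/(s(s+6)). The closed-loop characteristic equation is s² + (6 + 8.1·1.8)s + 8.1·26.2 = 0.
That is s² + 20.58s + 212.2 = 0, so ω_n = 14.57 rad/s and ζ = 20.58/(2·14.57) = 0.7064.
%OS = 100·exp(−πζ/√(1−ζ²)) = 4.35%.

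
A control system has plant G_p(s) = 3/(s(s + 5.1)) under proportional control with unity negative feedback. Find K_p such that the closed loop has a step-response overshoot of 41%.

K_p = 29.1

From %OS = 100·exp(−πζ/√(1−ζ²)) = 41%, ζ = −ln(0.41)/√(π²+ln²(0.41)) = 0.273.
Characteristic equation s² + 5.1s + 3K_p = 0 gives ζ = 5.1/(2√(3K_p)).
Setting ζ = 0.273: √(3K_p) = 5.1/(2·0.273) = 9.34, so K_p = 87.23/3 = 29.1.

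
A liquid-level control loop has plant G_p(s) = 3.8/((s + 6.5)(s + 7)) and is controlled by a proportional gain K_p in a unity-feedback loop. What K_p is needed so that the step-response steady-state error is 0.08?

The loop is type 0, so e_ss(step) = 1/(1 + K_pos) with K_pos = K_p·G_p(0).
G_p(0) = 0.08352. Require 1/(1 + K_p·0.08352) = 0.08, so 1 + 0.08352·K_p = 12.5.
K_p = (12.5 − 1)/0.08352 = 138.

K_p = 138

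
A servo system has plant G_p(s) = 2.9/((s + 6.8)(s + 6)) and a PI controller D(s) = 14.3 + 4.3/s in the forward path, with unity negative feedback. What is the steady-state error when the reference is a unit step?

The open loop D(s)G_p(s) has a pole at the origin (type 1), so the static position error constant is infinite and e_ss = 1/(1+∞) = 0.

0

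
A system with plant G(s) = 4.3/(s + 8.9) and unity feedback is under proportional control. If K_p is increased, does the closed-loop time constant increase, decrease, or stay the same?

decrease

The closed-loop bandwidth 8.9+K_p·4.3 grows with K_p, so τ shrinks.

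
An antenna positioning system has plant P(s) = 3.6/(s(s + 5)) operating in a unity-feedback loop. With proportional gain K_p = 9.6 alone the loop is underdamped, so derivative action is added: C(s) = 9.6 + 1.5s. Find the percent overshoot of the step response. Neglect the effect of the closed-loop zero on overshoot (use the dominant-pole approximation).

0.259%

Forward path: (9.6 + 1.5s)·3.6/(s(s+5)). The closed-loop characteristic equation is s² + (5 + 3.6·1.5)s + 3.6·9.6 = 0.
That is s² + 10.4s + 34.56 = 0, so ω_n = 5.879 rad/s and ζ = 10.4/(2·5.879) = 0.8845.
%OS = 100·exp(−πζ/√(1−ζ²)) = 0.259%.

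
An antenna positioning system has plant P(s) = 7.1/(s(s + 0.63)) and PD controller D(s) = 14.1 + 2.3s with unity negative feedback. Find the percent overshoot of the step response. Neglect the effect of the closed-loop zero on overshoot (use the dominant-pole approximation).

0.663%

Forward path: (14.1 + 2.3s)·7.1/(s(s+0.63)). The closed-loop characteristic equation is s² + (0.63 + 7.1·2.3)s + 7.1·14.1 = 0.
That is s² + 16.96s + 100.1 = 0, so ω_n = 10.01 rad/s and ζ = 16.96/(2·10.01) = 0.8475.
%OS = 100·exp(−πζ/√(1−ζ²)) = 0.663%.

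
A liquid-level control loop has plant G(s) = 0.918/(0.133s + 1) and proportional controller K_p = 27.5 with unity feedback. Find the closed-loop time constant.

τ = 0.00507 s

Closed loop: T(s) = K_p·G/(1+K_p·G) = 25.25/(0.133s + 1 + 25.25), with pole at s = −(1 + 25.25)/0.133 = −197.3.
Closed-loop time constant τ = 1/197.3 = 0.00507 s.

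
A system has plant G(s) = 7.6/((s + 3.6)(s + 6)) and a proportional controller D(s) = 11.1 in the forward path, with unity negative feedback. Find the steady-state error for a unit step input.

0.204

The loop is type 0. Static position error constant K_pos = D(0)·G(0) = 11.1·0.3519 = 3.906.
Steady-state error to a unit step: e_ss = 1/(1+K_pos) = 1/4.906 = 0.204.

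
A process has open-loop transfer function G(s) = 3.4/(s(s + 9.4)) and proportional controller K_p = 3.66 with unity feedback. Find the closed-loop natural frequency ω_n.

The closed-loop denominator is s(s+9.4) + 3.66·3.4 = s² + 9.4s + 12.44.
Matching s² + 2ζω_n s + ω_n²: ω_n = √12.44 = 3.528 rad/s and 2ζω_n = 9.4, so ζ = 9.4/(2·3.528) = 1.33.

ω_n = 3.53 rad/s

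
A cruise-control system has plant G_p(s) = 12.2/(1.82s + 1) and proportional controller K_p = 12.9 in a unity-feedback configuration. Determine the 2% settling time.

T_s ≈ 0.046 s

Closed loop: T(s) = K_p·G_p/(1+K_p·G_p) = 157.4/(1.82s + 1 + 157.4), with pole at s = −(1 + 157.4)/1.82 = −87.02.
τ = 1/87.02 = 0.01149 s, so 2% settling time ≈ 4τ = 0.046 s.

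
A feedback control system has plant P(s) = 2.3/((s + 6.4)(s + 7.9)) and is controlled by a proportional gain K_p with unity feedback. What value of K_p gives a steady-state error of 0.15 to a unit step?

For a type-0 loop with proportional control, e_ss = 1/(1 + K_p·P(0)).
P(0) = 0.04549. Require 1/(1 + K_p·0.04549) = 0.15, so 1 + 0.04549·K_p = 6.667.
K_p = (6.667 − 1)/0.04549 = 125.

K_p = 125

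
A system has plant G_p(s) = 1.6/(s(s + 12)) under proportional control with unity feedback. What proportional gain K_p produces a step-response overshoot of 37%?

From %OS = 100·exp(−πζ/√(1−ζ²)) = 37%, ζ = −ln(0.37)/√(π²+ln²(0.37)) = 0.3017.
Characteristic equation s² + 12s + 1.6K_p = 0 gives ζ = 12/(2√(1.6K_p)).
Setting ζ = 0.3017: √(1.6K_p) = 12/(2·0.3017) = 19.89, so K_p = 395.4/1.6 = 247.

K_p = 247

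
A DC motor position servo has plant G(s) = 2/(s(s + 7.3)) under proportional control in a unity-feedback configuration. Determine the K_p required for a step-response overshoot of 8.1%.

From %OS = 100·exp(−πζ/√(1−ζ²)) = 8.1%, ζ = −ln(0.081)/√(π²+ln²(0.081)) = 0.6247.
Characteristic equation s² + 7.3s + 2K_p = 0 gives ζ = 7.3/(2√(2K_p)).
Setting ζ = 0.6247: √(2K_p) = 7.3/(2·0.6247) = 5.843, so K_p = 34.14/2 = 17.1.

K_p = 17.1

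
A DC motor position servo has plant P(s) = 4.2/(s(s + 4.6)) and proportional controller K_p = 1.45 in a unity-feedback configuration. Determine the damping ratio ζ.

ζ = 0.932

With unity feedback the closed-loop characteristic equation is s² + 4.6s + 1.45·4.2 = s² + 4.6s + 6.09 = 0.
Matching s² + 2ζω_n s + ω_n²: ω_n = √6.09 = 2.468 rad/s and 2ζω_n = 4.6, so ζ = 4.6/(2·2.468) = 0.932.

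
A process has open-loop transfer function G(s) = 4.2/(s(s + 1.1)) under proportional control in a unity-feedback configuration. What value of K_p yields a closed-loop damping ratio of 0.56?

K_p = 0.23

Closed-loop characteristic equation: s² + 1.1s + K_p·4.2 = 0.
So ω_n = √(4.2K_p) and 2ζω_n = 1.1, giving ζ = 1.1/(2√(4.2K_p)).
Setting ζ = 0.56: √(4.2K_p) = 1.1/(2·0.56) = 0.9821, so K_p = 0.9646/4.2 = 0.23.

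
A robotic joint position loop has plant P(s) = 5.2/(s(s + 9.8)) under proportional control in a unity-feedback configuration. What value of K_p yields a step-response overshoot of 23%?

K_p = 25.7

From %OS = 100·exp(−πζ/√(1−ζ²)) = 23%, ζ = −ln(0.23)/√(π²+ln²(0.23)) = 0.4237.
Characteristic equation s² + 9.8s + 5.2K_p = 0 gives ζ = 9.8/(2√(5.2K_p)).
Setting ζ = 0.4237: √(5.2K_p) = 9.8/(2·0.4237) = 11.56, so K_p = 133.7/5.2 = 25.7.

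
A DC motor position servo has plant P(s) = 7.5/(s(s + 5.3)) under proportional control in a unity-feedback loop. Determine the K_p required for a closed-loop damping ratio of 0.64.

K_p = 2.29

Closed-loop characteristic equation: s² + 5.3s + K_p·7.5 = 0.
So ω_n = √(7.5K_p) and 2ζω_n = 5.3, giving ζ = 5.3/(2√(7.5K_p)).
Setting ζ = 0.64: √(7.5K_p) = 5.3/(2·0.64) = 4.141, so K_p = 17.14/7.5 = 2.29.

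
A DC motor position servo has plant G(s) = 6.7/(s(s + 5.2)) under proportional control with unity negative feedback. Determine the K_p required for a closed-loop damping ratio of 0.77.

K_p = 1.7

Closed-loop characteristic equation: s² + 5.2s + K_p·6.7 = 0.
So ω_n = √(6.7K_p) and 2ζω_n = 5.2, giving ζ = 5.2/(2√(6.7K_p)).
Setting ζ = 0.77: √(6.7K_p) = 5.2/(2·0.77) = 3.377, so K_p = 11.4/6.7 = 1.7.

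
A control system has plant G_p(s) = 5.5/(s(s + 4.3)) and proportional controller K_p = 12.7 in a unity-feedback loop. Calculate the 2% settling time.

T_s ≈ 1.86 s

The closed-loop denominator s² + 4.3s + 69.85 gives ω_n = √69.85 = 8.358 and ζ = 4.3/(2ω_n) = 0.2572.
2% settling time T_s ≈ 4/(ζω_n) = 4/2.15 = 1.86 s.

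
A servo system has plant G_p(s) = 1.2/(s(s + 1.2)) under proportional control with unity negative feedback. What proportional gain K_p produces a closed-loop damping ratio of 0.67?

Closed-loop characteristic equation: s² + 1.2s + K_p·1.2 = 0.
So ω_n = √(1.2K_p) and 2ζω_n = 1.2, giving ζ = 1.2/(2√(1.2K_p)).
Setting ζ = 0.67: √(1.2K_p) = 1.2/(2·0.67) = 0.8955, so K_p = 0.802/1.2 = 0.668.

K_p = 0.668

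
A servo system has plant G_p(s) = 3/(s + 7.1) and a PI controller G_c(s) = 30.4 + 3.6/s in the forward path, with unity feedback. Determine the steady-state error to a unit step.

0

The open loop G_c(s)G_p(s) has a pole at the origin (type 1), so the static position error constant is infinite and e_ss = 1/(1+∞) = 0.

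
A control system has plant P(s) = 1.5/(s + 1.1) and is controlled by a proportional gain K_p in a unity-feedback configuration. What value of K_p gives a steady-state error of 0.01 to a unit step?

The loop is type 0, so e_ss(step) = 1/(1 + K_pos) with K_pos = K_p·P(0).
P(0) = 1.364. Require 1/(1 + K_p·1.364) = 0.01, so 1 + 1.364·K_p = 100.
K_p = (100 − 1)/1.364 = 72.6.

K_p = 72.6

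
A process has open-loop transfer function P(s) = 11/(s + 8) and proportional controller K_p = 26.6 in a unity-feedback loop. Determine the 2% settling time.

Closed-loop transfer function: T(s) = K_p·P(s)/(1 + K_p·P(s)) = 292.6/(s + 8 + 292.6) = 292.6/(s + 300.6).
Time constant τ = 1/300.6 = 0.003327 s, so the 2% settling time is about 4τ = 0.0133 s.

T_s ≈ 0.0133 s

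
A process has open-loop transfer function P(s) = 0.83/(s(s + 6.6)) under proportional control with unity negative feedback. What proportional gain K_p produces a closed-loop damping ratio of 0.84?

K_p = 18.6

Closed-loop characteristic equation: s² + 6.6s + K_p·0.83 = 0.
So ω_n = √(0.83K_p) and 2ζω_n = 6.6, giving ζ = 6.6/(2√(0.83K_p)).
Setting ζ = 0.84: √(0.83K_p) = 6.6/(2·0.84) = 3.929, so K_p = 15.43/0.83 = 18.6.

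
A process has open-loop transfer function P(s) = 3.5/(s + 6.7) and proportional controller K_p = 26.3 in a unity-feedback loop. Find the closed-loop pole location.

s = -98.75

Closed-loop transfer function: T(s) = K_p·P(s)/(1 + K_p·P(s)) = 92.05/(s + 6.7 + 92.05) = 92.05/(s + 98.75).
The closed-loop pole is at s = −98.75.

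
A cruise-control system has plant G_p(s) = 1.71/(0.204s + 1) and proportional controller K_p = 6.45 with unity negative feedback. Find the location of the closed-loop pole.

Closed loop: T(s) = K_p·G_p/(1+K_p·G_p) = 11.03/(0.204s + 1 + 11.03), with pole at s = −(1 + 11.03)/0.204 = −58.97.

s = -58.97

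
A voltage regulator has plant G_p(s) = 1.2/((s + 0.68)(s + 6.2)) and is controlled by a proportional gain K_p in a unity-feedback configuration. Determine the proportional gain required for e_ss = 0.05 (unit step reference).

K_p = 66.8

For a type-0 loop with proportional control, e_ss = 1/(1 + K_p·G_p(0)).
G_p(0) = 0.2846. Require 1/(1 + K_p·0.2846) = 0.05, so 1 + 0.2846·K_p = 20.
K_p = (20 − 1)/0.2846 = 66.8.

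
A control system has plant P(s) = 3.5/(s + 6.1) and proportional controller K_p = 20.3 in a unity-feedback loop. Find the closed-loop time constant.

τ = 0.013 s

Closed-loop transfer function: T(s) = K_p·P(s)/(1 + K_p·P(s)) = 71.05/(s + 6.1 + 71.05) = 71.05/(s + 77.15).
Time constant τ = 1/77.15 = 0.013 s.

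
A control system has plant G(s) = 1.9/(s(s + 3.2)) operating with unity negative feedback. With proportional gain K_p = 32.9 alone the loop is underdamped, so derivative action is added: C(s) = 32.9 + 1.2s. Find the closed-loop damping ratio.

ζ = 0.347

Forward path: (32.9 + 1.2s)·1.9/(s(s+3.2)). The closed-loop characteristic equation is s² + (3.2 + 1.9·1.2)s + 1.9·32.9 = 0.
That is s² + 5.48s + 62.51 = 0, so ω_n = 7.906 rad/s and ζ = 5.48/(2·7.906) = 0.3466.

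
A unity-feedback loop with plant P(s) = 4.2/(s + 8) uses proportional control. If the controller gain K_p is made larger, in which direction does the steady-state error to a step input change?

The position error constant K_pos = K_p·P(0) grows with K_p, and e_ss = 1/(1+K_pos) falls.

decrease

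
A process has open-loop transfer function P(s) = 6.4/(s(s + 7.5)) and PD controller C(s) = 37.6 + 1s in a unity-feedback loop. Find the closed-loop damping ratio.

ζ = 0.448

Forward path: (37.6 + 1s)·6.4/(s(s+7.5)). The closed-loop characteristic equation is s² + (7.5 + 6.4·1)s + 6.4·37.6 = 0.
That is s² + 13.9s + 240.6 = 0, so ω_n = 15.51 rad/s and ζ = 13.9/(2·15.51) = 0.448.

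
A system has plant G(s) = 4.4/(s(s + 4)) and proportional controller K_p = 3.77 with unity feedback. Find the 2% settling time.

From 1 + K_pG(s) = 0: s² + 4s + 16.59 = 0 ⇒ ω_n = 4.073, ζ = 0.4911.
2% settling time T_s ≈ 4/(ζω_n) = 4/2 = 2 s.

T_s ≈ 2 s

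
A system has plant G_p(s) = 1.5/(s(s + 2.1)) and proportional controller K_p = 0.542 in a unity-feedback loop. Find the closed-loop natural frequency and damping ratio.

ω_n = 0.902 rad/s, ζ = 1.16

1 + K_p·G_p(s) = 0 gives s² + 2.1s + 0.813 = 0.
Matching s² + 2ζω_n s + ω_n²: ω_n = √0.813 = 0.9017 rad/s and 2ζω_n = 2.1, so ζ = 2.1/(2·0.9017) = 1.16.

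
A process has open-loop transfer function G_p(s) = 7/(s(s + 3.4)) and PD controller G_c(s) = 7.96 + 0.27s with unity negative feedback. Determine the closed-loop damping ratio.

Forward path: (7.96 + 0.27s)·7/(s(s+3.4)). The closed-loop characteristic equation is s² + (3.4 + 7·0.27)s + 7·7.96 = 0.
That is s² + 5.29s + 55.72 = 0, so ω_n = 7.465 rad/s and ζ = 5.29/(2·7.465) = 0.3543.

ζ = 0.354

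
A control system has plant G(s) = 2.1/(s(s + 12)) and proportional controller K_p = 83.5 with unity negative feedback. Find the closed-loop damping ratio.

ζ = 0.453

1 + K_p·G(s) = 0 gives s² + 12s + 175.3 = 0.
Matching s² + 2ζω_n s + ω_n²: ω_n = √175.3 = 13.24 rad/s and 2ζω_n = 12, so ζ = 12/(2·13.24) = 0.453.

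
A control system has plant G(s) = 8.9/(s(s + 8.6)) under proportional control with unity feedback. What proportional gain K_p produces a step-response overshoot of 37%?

From %OS = 100·exp(−πζ/√(1−ζ²)) = 37%, ζ = −ln(0.37)/√(π²+ln²(0.37)) = 0.3017.
Characteristic equation s² + 8.6s + 8.9K_p = 0 gives ζ = 8.6/(2√(8.9K_p)).
Setting ζ = 0.3017: √(8.9K_p) = 8.6/(2·0.3017) = 14.25, so K_p = 203.1/8.9 = 22.8.

K_p = 22.8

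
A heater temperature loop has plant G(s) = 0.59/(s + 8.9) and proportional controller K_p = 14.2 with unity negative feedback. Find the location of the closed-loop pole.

Closed-loop transfer function: T(s) = K_p·G(s)/(1 + K_p·G(s)) = 8.378/(s + 8.9 + 8.378) = 8.378/(s + 17.28).
The closed-loop pole is at s = −17.28.

s = -17.28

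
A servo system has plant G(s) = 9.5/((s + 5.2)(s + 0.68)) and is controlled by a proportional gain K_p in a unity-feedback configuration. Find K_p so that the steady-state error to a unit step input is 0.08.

K_p = 4.28

For a type-0 loop with proportional control, e_ss = 1/(1 + K_p·G(0)).
G(0) = 2.687. Require 1/(1 + K_p·2.687) = 0.08, so 1 + 2.687·K_p = 12.5.
K_p = (12.5 − 1)/2.687 = 4.28.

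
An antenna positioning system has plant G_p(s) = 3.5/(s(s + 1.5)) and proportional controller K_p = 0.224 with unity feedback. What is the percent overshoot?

0.67%

The closed-loop denominator s² + 1.5s + 0.784 gives ω_n = √0.784 = 0.8854 and ζ = 1.5/(2ω_n) = 0.847.
%OS = 100·exp(−πζ/√(1−ζ²)) = 100·exp(−π·0.847/√0.2825) = 0.67%.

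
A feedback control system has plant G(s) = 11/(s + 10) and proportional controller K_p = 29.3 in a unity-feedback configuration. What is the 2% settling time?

Closed-loop transfer function: T(s) = K_p·G(s)/(1 + K_p·G(s)) = 322.3/(s + 10 + 322.3) = 322.3/(s + 332.3).
Time constant τ = 1/332.3 = 0.003009 s, so the 2% settling time is about 4τ = 0.012 s.

T_s ≈ 0.012 s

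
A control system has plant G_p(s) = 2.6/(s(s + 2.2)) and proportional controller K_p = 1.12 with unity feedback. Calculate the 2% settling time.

T_s ≈ 3.64 s

The closed-loop denominator s² + 2.2s + 2.912 gives ω_n = √2.912 = 1.706 and ζ = 2.2/(2ω_n) = 0.6446.
2% settling time T_s ≈ 4/(ζω_n) = 4/1.1 = 3.64 s.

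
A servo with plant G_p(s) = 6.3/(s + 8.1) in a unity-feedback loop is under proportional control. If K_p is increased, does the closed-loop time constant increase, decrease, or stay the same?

Closed-loop pole is at s = −(8.1+K_p·6.3); larger K_p moves it further left, so τ = 1/(8.1+K_p·6.3) decreases.

decrease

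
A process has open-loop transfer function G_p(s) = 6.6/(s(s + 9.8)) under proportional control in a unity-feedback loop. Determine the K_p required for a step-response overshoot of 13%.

From %OS = 100·exp(−πζ/√(1−ζ²)) = 13%, ζ = −ln(0.13)/√(π²+ln²(0.13)) = 0.5446.
Characteristic equation s² + 9.8s + 6.6K_p = 0 gives ζ = 9.8/(2√(6.6K_p)).
Setting ζ = 0.5446: √(6.6K_p) = 9.8/(2·0.5446) = 8.997, so K_p = 80.94/6.6 = 12.3.

K_p = 12.3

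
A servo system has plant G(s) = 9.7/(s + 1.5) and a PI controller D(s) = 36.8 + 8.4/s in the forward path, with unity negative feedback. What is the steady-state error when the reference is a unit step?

The open loop D(s)G(s) has a pole at the origin (type 1), so the static position error constant is infinite and e_ss = 1/(1+∞) = 0.

0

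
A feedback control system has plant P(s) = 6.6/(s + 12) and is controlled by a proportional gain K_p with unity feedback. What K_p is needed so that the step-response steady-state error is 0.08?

K_p = 20.9

Steady-state error for a unit step on this type-0 loop is 1/(1 + K_p·P(0)).
P(0) = 0.55. Require 1/(1 + K_p·0.55) = 0.08, so 1 + 0.55·K_p = 12.5.
K_p = (12.5 − 1)/0.55 = 20.9.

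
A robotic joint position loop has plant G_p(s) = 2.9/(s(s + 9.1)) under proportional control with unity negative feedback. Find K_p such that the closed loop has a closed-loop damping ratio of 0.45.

K_p = 35.3

Closed-loop characteristic equation: s² + 9.1s + K_p·2.9 = 0.
So ω_n = √(2.9K_p) and 2ζω_n = 9.1, giving ζ = 9.1/(2√(2.9K_p)).
Setting ζ = 0.45: √(2.9K_p) = 9.1/(2·0.45) = 10.11, so K_p = 102.2/2.9 = 35.3.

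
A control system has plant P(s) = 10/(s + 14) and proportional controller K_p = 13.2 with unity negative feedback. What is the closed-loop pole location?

Closed-loop transfer function: T(s) = K_p·P(s)/(1 + K_p·P(s)) = 132/(s + 14 + 132) = 132/(s + 146).
The closed-loop pole is at s = −146.

s = -146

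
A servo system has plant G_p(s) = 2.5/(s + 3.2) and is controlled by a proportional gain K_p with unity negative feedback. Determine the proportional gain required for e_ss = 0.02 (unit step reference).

For a type-0 loop with proportional control, e_ss = 1/(1 + K_p·G_p(0)).
G_p(0) = 0.7812. Require 1/(1 + K_p·0.7812) = 0.02, so 1 + 0.7812·K_p = 50.
K_p = (50 − 1)/0.7812 = 62.7.

K_p = 62.7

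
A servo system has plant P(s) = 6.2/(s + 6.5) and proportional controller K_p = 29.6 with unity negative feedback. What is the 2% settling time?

Closed-loop transfer function: T(s) = K_p·P(s)/(1 + K_p·P(s)) = 183.5/(s + 6.5 + 183.5) = 183.5/(s + 190).
Time constant τ = 1/190 = 0.005263 s, so the 2% settling time is about 4τ = 0.0211 s.

T_s ≈ 0.0211 s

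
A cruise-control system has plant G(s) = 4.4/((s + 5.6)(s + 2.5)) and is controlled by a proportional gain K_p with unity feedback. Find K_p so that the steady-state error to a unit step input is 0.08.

The loop is type 0, so e_ss(step) = 1/(1 + K_pos) with K_pos = K_p·G(0).
G(0) = 0.3143. Require 1/(1 + K_p·0.3143) = 0.08, so 1 + 0.3143·K_p = 12.5.
K_p = (12.5 − 1)/0.3143 = 36.6.

K_p = 36.6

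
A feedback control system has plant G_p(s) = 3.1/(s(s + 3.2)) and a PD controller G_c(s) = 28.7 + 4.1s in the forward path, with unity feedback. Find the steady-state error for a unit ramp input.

0.036

The loop has one pole at the origin (type 1). Velocity error constant K_v = lim_{s→0} s·G_c(s)G_p(s) = 28.7·3.1/3.2 = 27.8.
Steady-state error to a unit ramp: e_ss = 1/K_v = 0.036.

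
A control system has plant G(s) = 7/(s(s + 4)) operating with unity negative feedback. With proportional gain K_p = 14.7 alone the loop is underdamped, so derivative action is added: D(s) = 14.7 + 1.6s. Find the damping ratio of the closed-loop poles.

Forward path: (14.7 + 1.6s)·7/(s(s+4)). The closed-loop characteristic equation is s² + (4 + 7·1.6)s + 7·14.7 = 0.
That is s² + 15.2s + 102.9 = 0, so ω_n = 10.14 rad/s and ζ = 15.2/(2·10.14) = 0.7492.

ζ = 0.749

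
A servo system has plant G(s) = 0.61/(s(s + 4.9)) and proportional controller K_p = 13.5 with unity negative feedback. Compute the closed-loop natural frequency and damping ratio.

ω_n = 2.87 rad/s, ζ = 0.854

1 + K_p·G(s) = 0 gives s² + 4.9s + 8.235 = 0.
So ω_n² = 8.235 ⇒ ω_n = 2.87 rad/s, and ζ = 4.9/(2ω_n) = 0.854.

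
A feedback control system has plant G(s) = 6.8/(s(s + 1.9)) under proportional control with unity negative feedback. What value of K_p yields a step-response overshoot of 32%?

From %OS = 100·exp(−πζ/√(1−ζ²)) = 32%, ζ = −ln(0.32)/√(π²+ln²(0.32)) = 0.341.
Characteristic equation s² + 1.9s + 6.8K_p = 0 gives ζ = 1.9/(2√(6.8K_p)).
Setting ζ = 0.341: √(6.8K_p) = 1.9/(2·0.341) = 2.786, so K_p = 7.763/6.8 = 1.14.

K_p = 1.14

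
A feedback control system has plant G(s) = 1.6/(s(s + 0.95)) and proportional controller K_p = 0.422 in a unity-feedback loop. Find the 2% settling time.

Closed-loop characteristic equation: s² + 0.95s + 0.6752 = 0, so ω_n = 0.8217 rad/s and ζ = 0.95/(2·0.8217) = 0.5781.
2% settling time T_s ≈ 4/(ζω_n) = 4/0.475 = 8.42 s.

T_s ≈ 8.42 s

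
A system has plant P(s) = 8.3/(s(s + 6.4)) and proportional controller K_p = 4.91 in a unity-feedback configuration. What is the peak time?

T_p = 0.569 s

The closed-loop denominator s² + 6.4s + 40.75 gives ω_n = √40.75 = 6.384 and ζ = 6.4/(2ω_n) = 0.5013.
Damped frequency ω_d = ω_n√(1−ζ²) = 5.524 rad/s, so peak time T_p = π/ω_d = 0.569 s.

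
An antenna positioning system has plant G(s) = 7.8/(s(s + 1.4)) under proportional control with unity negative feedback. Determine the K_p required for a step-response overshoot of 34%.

K_p = 0.596

From %OS = 100·exp(−πζ/√(1−ζ²)) = 34%, ζ = −ln(0.34)/√(π²+ln²(0.34)) = 0.3248.
Characteristic equation s² + 1.4s + 7.8K_p = 0 gives ζ = 1.4/(2√(7.8K_p)).
Setting ζ = 0.3248: √(7.8K_p) = 1.4/(2·0.3248) = 2.155, so K_p = 4.645/7.8 = 0.596.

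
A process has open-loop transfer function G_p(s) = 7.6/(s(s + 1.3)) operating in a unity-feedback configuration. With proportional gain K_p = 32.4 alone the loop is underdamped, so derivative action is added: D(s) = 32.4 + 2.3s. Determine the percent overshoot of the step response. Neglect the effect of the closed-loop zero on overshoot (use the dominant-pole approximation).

9.57%

Forward path: (32.4 + 2.3s)·7.6/(s(s+1.3)). The closed-loop characteristic equation is s² + (1.3 + 7.6·2.3)s + 7.6·32.4 = 0.
That is s² + 18.78s + 246.2 = 0, so ω_n = 15.69 rad/s and ζ = 18.78/(2·15.69) = 0.5984.
%OS = 100·exp(−πζ/√(1−ζ²)) = 9.57%.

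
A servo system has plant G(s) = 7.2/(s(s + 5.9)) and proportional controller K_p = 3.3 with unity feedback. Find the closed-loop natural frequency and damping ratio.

With unity feedback the closed-loop characteristic equation is s² + 5.9s + 3.3·7.2 = s² + 5.9s + 23.76 = 0.
So ω_n² = 23.76 ⇒ ω_n = 4.874 rad/s, and ζ = 5.9/(2ω_n) = 0.605.

ω_n = 4.87 rad/s, ζ = 0.605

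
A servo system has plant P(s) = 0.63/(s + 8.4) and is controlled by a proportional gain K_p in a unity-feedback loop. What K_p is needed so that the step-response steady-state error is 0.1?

The loop is type 0, so e_ss(step) = 1/(1 + K_pos) with K_pos = K_p·P(0).
P(0) = 0.075. Require 1/(1 + K_p·0.075) = 0.1, so 1 + 0.075·K_p = 10.
K_p = (10 − 1)/0.075 = 120.

K_p = 120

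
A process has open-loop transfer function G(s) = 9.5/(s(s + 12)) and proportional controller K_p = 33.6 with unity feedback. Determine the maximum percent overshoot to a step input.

Closed-loop characteristic equation: s² + 12s + 319.2 = 0, so ω_n = 17.87 rad/s and ζ = 12/(2·17.87) = 0.3358.
%OS = 100·exp(−πζ/√(1−ζ²)) = 100·exp(−π·0.3358/√0.8872) = 32.6%.

32.6%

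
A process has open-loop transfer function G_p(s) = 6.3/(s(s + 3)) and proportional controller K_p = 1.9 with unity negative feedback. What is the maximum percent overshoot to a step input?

22.1%

The closed-loop denominator s² + 3s + 11.97 gives ω_n = √11.97 = 3.46 and ζ = 3/(2ω_n) = 0.4336.
%OS = 100·exp(−πζ/√(1−ζ²)) = 100·exp(−π·0.4336/√0.812) = 22.1%.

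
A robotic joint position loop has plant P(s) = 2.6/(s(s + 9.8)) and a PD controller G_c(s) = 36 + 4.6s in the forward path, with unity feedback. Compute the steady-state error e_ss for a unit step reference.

0

The open loop G_c(s)P(s) has a pole at the origin (type 1), so the static position error constant is infinite and e_ss = 1/(1+∞) = 0.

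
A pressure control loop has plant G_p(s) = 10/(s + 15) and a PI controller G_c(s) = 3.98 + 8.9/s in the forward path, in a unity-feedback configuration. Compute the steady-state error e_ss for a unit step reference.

The open loop G_c(s)G_p(s) has a pole at the origin (type 1), so the static position error constant is infinite and e_ss = 1/(1+∞) = 0.

0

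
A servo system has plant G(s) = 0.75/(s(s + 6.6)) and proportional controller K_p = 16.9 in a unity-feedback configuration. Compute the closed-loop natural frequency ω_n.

The closed-loop denominator is s(s+6.6) + 16.9·0.75 = s² + 6.6s + 12.67.
Matching s² + 2ζω_n s + ω_n²: ω_n = √12.67 = 3.56 rad/s and 2ζω_n = 6.6, so ζ = 6.6/(2·3.56) = 0.927.

ω_n = 3.56 rad/s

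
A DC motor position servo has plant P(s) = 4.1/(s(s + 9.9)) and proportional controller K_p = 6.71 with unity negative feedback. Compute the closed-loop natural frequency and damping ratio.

With unity feedback the closed-loop characteristic equation is s² + 9.9s + 6.71·4.1 = s² + 9.9s + 27.51 = 0.
So ω_n² = 27.51 ⇒ ω_n = 5.245 rad/s, and ζ = 9.9/(2ω_n) = 0.944.

ω_n = 5.25 rad/s, ζ = 0.944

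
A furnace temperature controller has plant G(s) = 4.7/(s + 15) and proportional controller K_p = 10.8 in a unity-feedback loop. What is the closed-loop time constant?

Closed-loop transfer function: T(s) = K_p·G(s)/(1 + K_p·G(s)) = 50.76/(s + 15 + 50.76) = 50.76/(s + 65.76).
Time constant τ = 1/65.76 = 0.0152 s.

τ = 0.0152 s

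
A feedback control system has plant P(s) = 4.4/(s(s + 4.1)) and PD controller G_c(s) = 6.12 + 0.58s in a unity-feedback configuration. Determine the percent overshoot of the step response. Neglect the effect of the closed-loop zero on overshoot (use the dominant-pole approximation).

7.26%

Forward path: (6.12 + 0.58s)·4.4/(s(s+4.1)). The closed-loop characteristic equation is s² + (4.1 + 4.4·0.58)s + 4.4·6.12 = 0.
That is s² + 6.652s + 26.93 = 0, so ω_n = 5.189 rad/s and ζ = 6.652/(2·5.189) = 0.6409.
%OS = 100·exp(−πζ/√(1−ζ²)) = 7.26%.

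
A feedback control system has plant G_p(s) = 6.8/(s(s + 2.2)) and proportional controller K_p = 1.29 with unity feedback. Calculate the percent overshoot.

From 1 + K_pG_p(s) = 0: s² + 2.2s + 8.772 = 0 ⇒ ω_n = 2.962, ζ = 0.3714.
%OS = 100·exp(−πζ/√(1−ζ²)) = 100·exp(−π·0.3714/√0.8621) = 28.5%.

28.5%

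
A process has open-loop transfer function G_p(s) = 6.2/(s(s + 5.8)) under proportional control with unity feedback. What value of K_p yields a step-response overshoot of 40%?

From %OS = 100·exp(−πζ/√(1−ζ²)) = 40%, ζ = −ln(0.4)/√(π²+ln²(0.4)) = 0.28.
Characteristic equation s² + 5.8s + 6.2K_p = 0 gives ζ = 5.8/(2√(6.2K_p)).
Setting ζ = 0.28: √(6.2K_p) = 5.8/(2·0.28) = 10.36, so K_p = 107.3/6.2 = 17.3.

K_p = 17.3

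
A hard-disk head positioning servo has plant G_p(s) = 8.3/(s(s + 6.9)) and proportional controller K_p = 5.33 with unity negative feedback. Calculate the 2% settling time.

Closed-loop characteristic equation: s² + 6.9s + 44.24 = 0, so ω_n = 6.651 rad/s and ζ = 6.9/(2·6.651) = 0.5187.
2% settling time T_s ≈ 4/(ζω_n) = 4/3.45 = 1.16 s.

T_s ≈ 1.16 s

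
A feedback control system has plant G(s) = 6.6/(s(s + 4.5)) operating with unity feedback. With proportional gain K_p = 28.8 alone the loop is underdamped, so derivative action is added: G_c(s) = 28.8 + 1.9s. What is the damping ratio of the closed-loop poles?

ζ = 0.618

Forward path: (28.8 + 1.9s)·6.6/(s(s+4.5)). The closed-loop characteristic equation is s² + (4.5 + 6.6·1.9)s + 6.6·28.8 = 0.
That is s² + 17.04s + 190.1 = 0, so ω_n = 13.79 rad/s and ζ = 17.04/(2·13.79) = 0.618.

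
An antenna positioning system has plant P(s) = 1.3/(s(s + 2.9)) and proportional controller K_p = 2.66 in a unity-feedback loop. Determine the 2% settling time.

From 1 + K_pP(s) = 0: s² + 2.9s + 3.458 = 0 ⇒ ω_n = 1.86, ζ = 0.7798.
2% settling time T_s ≈ 4/(ζω_n) = 4/1.45 = 2.76 s.

T_s ≈ 2.76 s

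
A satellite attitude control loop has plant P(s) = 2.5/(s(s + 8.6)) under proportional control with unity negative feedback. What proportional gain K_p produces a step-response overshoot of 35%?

K_p = 73.6

From %OS = 100·exp(−πζ/√(1−ζ²)) = 35%, ζ = −ln(0.35)/√(π²+ln²(0.35)) = 0.3169.
Characteristic equation s² + 8.6s + 2.5K_p = 0 gives ζ = 8.6/(2√(2.5K_p)).
Setting ζ = 0.3169: √(2.5K_p) = 8.6/(2·0.3169) = 13.57, so K_p = 184.1/2.5 = 73.6.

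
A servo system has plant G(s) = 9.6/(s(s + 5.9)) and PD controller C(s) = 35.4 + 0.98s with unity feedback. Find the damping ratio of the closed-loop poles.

ζ = 0.415

Forward path: (35.4 + 0.98s)·9.6/(s(s+5.9)). The closed-loop characteristic equation is s² + (5.9 + 9.6·0.98)s + 9.6·35.4 = 0.
That is s² + 15.31s + 339.8 = 0, so ω_n = 18.43 rad/s and ζ = 15.31/(2·18.43) = 0.4152.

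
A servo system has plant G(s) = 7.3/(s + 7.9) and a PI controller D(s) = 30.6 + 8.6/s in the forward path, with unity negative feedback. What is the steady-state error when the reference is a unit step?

The open loop D(s)G(s) has a pole at the origin (type 1), so the static position error constant is infinite and e_ss = 1/(1+∞) = 0.

0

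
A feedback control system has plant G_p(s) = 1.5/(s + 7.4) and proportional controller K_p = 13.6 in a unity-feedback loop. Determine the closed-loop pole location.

Closed-loop transfer function: T(s) = K_p·G_p(s)/(1 + K_p·G_p(s)) = 20.4/(s + 7.4 + 20.4) = 20.4/(s + 27.8).
The closed-loop pole is at s = −27.8.

s = -27.8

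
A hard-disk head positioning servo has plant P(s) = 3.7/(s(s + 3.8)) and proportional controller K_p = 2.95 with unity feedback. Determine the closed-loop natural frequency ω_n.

ω_n = 3.3 rad/s

1 + K_p·P(s) = 0 gives s² + 3.8s + 10.92 = 0.
Matching s² + 2ζω_n s + ω_n²: ω_n = √10.92 = 3.304 rad/s and 2ζω_n = 3.8, so ζ = 3.8/(2·3.304) = 0.575.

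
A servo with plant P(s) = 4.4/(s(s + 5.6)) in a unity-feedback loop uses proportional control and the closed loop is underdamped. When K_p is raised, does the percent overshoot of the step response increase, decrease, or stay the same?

increase

ζ = 5.6/(2√(4.4K_p)) decreases as K_p grows; lower damping means more overshoot.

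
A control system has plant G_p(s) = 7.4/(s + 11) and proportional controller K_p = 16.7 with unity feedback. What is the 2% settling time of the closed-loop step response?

Closed-loop transfer function: T(s) = K_p·G_p(s)/(1 + K_p·G_p(s)) = 123.6/(s + 11 + 123.6) = 123.6/(s + 134.6).
Time constant τ = 1/134.6 = 0.007431 s, so the 2% settling time is about 4τ = 0.0297 s.

T_s ≈ 0.0297 s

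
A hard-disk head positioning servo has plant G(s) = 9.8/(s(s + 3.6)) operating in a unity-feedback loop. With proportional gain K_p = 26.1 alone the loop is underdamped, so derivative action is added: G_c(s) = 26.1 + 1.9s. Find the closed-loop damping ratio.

Forward path: (26.1 + 1.9s)·9.8/(s(s+3.6)). The closed-loop characteristic equation is s² + (3.6 + 9.8·1.9)s + 9.8·26.1 = 0.
That is s² + 22.22s + 255.8 = 0, so ω_n = 15.99 rad/s and ζ = 22.22/(2·15.99) = 0.6947.

ζ = 0.695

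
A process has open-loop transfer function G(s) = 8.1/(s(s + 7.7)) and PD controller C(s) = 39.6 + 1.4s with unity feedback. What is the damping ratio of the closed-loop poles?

Forward path: (39.6 + 1.4s)·8.1/(s(s+7.7)). The closed-loop characteristic equation is s² + (7.7 + 8.1·1.4)s + 8.1·39.6 = 0.
That is s² + 19.04s + 320.8 = 0, so ω_n = 17.91 rad/s and ζ = 19.04/(2·17.91) = 0.5316.

ζ = 0.532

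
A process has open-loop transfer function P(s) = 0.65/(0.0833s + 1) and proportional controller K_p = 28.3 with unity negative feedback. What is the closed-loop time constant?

τ = 0.00429 s

Closed loop: T(s) = K_p·P/(1+K_p·P) = 18.39/(0.0833s + 1 + 18.39), with pole at s = −(1 + 18.39)/0.0833 = −232.8.
Closed-loop time constant τ = 1/232.8 = 0.00429 s.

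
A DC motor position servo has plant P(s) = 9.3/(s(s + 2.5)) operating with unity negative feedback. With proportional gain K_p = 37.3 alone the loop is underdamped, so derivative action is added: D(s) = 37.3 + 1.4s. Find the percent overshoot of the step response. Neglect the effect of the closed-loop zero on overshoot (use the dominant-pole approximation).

Forward path: (37.3 + 1.4s)·9.3/(s(s+2.5)). The closed-loop characteristic equation is s² + (2.5 + 9.3·1.4)s + 9.3·37.3 = 0.
That is s² + 15.52s + 346.9 = 0, so ω_n = 18.62 rad/s and ζ = 15.52/(2·18.62) = 0.4166.
%OS = 100·exp(−πζ/√(1−ζ²)) = 23.7%.

23.7%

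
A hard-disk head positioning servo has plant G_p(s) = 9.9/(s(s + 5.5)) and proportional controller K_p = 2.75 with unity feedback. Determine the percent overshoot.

14.3%

The closed-loop denominator s² + 5.5s + 27.23 gives ω_n = √27.23 = 5.218 and ζ = 5.5/(2ω_n) = 0.527.
%OS = 100·exp(−πζ/√(1−ζ²)) = 100·exp(−π·0.527/√0.7222) = 14.3%.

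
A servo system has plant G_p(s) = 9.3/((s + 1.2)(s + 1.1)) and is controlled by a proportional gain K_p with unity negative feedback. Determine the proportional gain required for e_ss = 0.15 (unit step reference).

K_p = 0.804

The loop is type 0, so e_ss(step) = 1/(1 + K_pos) with K_pos = K_p·G_p(0).
G_p(0) = 7.045. Require 1/(1 + K_p·7.045) = 0.15, so 1 + 7.045·K_p = 6.667.
K_p = (6.667 − 1)/7.045 = 0.804.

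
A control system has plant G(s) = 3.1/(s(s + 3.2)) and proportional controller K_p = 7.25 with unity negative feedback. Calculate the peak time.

From 1 + K_pG(s) = 0: s² + 3.2s + 22.48 = 0 ⇒ ω_n = 4.741, ζ = 0.3375.
Damped frequency ω_d = ω_n√(1−ζ²) = 4.463 rad/s, so peak time T_p = π/ω_d = 0.704 s.

T_p = 0.704 s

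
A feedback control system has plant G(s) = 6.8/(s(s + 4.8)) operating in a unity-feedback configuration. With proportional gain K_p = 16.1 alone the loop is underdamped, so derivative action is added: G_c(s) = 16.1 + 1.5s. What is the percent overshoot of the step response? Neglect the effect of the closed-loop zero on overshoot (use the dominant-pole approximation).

Forward path: (16.1 + 1.5s)·6.8/(s(s+4.8)). The closed-loop characteristic equation is s² + (4.8 + 6.8·1.5)s + 6.8·16.1 = 0.
That is s² + 15s + 109.5 = 0, so ω_n = 10.46 rad/s and ζ = 15/(2·10.46) = 0.7168.
%OS = 100·exp(−πζ/√(1−ζ²)) = 3.96%.

3.96%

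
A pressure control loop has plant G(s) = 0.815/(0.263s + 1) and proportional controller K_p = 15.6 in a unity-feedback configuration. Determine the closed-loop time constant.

τ = 0.0192 s

Closed loop: T(s) = K_p·G/(1+K_p·G) = 12.71/(0.263s + 1 + 12.71), with pole at s = −(1 + 12.71)/0.263 = −52.14.
Closed-loop time constant τ = 1/52.14 = 0.0192 s.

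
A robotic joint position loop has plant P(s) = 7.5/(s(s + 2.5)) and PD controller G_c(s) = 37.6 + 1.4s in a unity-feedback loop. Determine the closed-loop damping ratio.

Forward path: (37.6 + 1.4s)·7.5/(s(s+2.5)). The closed-loop characteristic equation is s² + (2.5 + 7.5·1.4)s + 7.5·37.6 = 0.
That is s² + 13s + 282 = 0, so ω_n = 16.79 rad/s and ζ = 13/(2·16.79) = 0.3871.

ζ = 0.387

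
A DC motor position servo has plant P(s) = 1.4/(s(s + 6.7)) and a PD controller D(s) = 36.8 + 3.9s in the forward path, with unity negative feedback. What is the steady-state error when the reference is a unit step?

0

The open loop D(s)P(s) has a pole at the origin (type 1), so the static position error constant is infinite and e_ss = 1/(1+∞) = 0.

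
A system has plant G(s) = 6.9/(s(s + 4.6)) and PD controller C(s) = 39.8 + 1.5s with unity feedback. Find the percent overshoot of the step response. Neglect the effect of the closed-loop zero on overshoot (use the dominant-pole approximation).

20.4%

Forward path: (39.8 + 1.5s)·6.9/(s(s+4.6)). The closed-loop characteristic equation is s² + (4.6 + 6.9·1.5)s + 6.9·39.8 = 0.
That is s² + 14.95s + 274.6 = 0, so ω_n = 16.57 rad/s and ζ = 14.95/(2·16.57) = 0.4511.
%OS = 100·exp(−πζ/√(1−ζ²)) = 20.4%.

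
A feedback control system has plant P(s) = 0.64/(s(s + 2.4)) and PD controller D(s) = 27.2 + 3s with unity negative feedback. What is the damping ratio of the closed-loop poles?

Forward path: (27.2 + 3s)·0.64/(s(s+2.4)). The closed-loop characteristic equation is s² + (2.4 + 0.64·3)s + 0.64·27.2 = 0.
That is s² + 4.32s + 17.41 = 0, so ω_n = 4.172 rad/s and ζ = 4.32/(2·4.172) = 0.5177.

ζ = 0.518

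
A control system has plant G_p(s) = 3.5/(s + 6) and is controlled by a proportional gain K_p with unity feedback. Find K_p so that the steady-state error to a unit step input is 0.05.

K_p = 32.6

Steady-state error for a unit step on this type-0 loop is 1/(1 + K_p·G_p(0)).
G_p(0) = 0.5833. Require 1/(1 + K_p·0.5833) = 0.05, so 1 + 0.5833·K_p = 20.
K_p = (20 − 1)/0.5833 = 32.6.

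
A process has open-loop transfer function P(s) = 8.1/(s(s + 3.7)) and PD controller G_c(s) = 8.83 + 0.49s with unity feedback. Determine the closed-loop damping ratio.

Forward path: (8.83 + 0.49s)·8.1/(s(s+3.7)). The closed-loop characteristic equation is s² + (3.7 + 8.1·0.49)s + 8.1·8.83 = 0.
That is s² + 7.669s + 71.52 = 0, so ω_n = 8.457 rad/s and ζ = 7.669/(2·8.457) = 0.4534.

ζ = 0.453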